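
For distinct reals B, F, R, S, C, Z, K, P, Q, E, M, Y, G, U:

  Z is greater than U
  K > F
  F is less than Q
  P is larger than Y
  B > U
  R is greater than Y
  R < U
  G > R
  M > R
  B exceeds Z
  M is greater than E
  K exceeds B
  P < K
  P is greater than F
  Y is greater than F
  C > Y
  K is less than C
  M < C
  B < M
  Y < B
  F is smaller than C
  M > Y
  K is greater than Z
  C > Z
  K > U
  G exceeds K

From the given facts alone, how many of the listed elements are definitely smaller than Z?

4

Directly below Z: U.
One step further: R (2 so far).
One step further: Y (3 so far).
One step further: F (4 so far).
Nothing else is reachable below Z; 4 in all.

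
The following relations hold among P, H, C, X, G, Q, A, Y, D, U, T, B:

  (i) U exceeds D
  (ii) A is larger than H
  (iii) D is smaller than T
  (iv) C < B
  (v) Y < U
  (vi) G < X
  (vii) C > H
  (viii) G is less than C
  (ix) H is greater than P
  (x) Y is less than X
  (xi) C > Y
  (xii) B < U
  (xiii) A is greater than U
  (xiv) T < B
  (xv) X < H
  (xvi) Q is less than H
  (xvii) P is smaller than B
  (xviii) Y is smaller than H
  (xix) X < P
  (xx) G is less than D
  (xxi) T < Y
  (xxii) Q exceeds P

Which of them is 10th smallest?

Chaining the given pairs: G < D < T < Y < X < P < Q < H < C < B < U < A.
Counting 10 from the smallest end gives B.

B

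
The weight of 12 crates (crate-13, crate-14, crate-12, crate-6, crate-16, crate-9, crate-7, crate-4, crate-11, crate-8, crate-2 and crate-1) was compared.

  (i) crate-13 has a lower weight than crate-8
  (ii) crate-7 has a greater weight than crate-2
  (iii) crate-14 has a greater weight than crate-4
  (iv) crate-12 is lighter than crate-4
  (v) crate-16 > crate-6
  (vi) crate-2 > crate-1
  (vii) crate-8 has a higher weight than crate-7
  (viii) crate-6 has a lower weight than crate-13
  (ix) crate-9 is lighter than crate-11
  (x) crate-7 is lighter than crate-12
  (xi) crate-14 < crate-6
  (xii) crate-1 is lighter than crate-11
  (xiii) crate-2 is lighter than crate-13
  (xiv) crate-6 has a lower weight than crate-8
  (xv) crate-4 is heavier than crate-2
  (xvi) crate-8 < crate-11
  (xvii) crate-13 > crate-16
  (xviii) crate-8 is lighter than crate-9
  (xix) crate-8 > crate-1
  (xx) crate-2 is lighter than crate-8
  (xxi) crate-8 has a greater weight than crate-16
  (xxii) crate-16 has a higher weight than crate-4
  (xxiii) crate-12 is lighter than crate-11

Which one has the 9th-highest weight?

The consecutive relations fix a unique order: crate-1 < crate-2 < crate-7 < crate-12 < crate-4 < crate-14 < crate-6 < crate-16 < crate-13 < crate-8 < crate-9 < crate-11.
Counting 9 from the largest end gives crate-12.

crate-12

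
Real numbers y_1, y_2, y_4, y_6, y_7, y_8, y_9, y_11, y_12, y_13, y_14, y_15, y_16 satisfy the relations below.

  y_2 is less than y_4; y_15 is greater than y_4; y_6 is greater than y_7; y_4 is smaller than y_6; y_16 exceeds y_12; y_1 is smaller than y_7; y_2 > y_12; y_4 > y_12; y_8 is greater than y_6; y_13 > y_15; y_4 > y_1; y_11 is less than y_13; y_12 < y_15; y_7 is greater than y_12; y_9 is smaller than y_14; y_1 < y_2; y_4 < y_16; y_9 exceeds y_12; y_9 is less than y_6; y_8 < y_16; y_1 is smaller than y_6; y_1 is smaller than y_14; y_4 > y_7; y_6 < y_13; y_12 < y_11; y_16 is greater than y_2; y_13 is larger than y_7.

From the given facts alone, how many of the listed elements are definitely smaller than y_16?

8

The elements the relations force below y_16 are y_12, y_1, y_7, y_2, y_4, y_9, y_6, y_8 — no chain reaches any other.
That is 8.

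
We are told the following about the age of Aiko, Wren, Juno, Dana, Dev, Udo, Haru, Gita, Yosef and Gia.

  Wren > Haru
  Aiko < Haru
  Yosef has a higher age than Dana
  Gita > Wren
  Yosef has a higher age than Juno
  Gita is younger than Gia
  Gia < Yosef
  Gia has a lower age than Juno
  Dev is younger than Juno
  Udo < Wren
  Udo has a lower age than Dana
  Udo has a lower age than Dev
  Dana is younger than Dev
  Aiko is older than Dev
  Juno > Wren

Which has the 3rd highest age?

Piecing the relations together gives one ordering: Udo < Dana < Dev < Aiko < Haru < Wren < Gita < Gia < Juno < Yosef.
Counting 3 from the largest end gives Gia.

Gia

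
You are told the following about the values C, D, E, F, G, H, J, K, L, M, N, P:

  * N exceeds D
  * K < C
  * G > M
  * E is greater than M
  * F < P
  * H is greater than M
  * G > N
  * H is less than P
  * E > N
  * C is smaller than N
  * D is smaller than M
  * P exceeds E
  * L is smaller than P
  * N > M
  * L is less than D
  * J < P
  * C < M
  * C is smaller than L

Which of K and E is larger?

E

K < C and C < L give K < L.
Then L < D extends the chain to D.
Then D < M extends the chain to M.
With M < E: K < C < L < D < M < E.
So K < E; E is the larger of the two.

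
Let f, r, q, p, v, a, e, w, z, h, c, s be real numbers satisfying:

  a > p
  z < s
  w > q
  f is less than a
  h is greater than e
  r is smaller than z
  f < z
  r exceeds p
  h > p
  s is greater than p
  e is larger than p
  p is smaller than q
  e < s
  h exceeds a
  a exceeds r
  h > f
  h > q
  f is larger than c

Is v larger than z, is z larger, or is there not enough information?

Following every chain through v: nothing is chained to v.
z is not reached, and no chain runs the other way from z to v.
So the given relations leave the order of v and z undetermined.

undetermined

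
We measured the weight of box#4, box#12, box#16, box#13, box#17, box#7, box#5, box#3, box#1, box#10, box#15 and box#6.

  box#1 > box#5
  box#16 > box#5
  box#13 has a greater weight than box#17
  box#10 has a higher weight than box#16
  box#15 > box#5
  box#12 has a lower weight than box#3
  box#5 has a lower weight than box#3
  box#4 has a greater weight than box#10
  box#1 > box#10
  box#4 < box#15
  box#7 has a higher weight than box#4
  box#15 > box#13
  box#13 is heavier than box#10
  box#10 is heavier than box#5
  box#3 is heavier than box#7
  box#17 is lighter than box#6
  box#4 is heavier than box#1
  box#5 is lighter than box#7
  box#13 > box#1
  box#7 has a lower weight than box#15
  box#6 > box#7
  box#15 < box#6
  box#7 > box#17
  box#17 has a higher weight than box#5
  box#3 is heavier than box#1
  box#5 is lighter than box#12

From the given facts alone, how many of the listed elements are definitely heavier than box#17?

5

From box#17 the given relations immediately reach box#7, box#13, box#6.
From those, box#15, box#3 — 5 in total.
Nothing else is reachable above box#17; 5 in all.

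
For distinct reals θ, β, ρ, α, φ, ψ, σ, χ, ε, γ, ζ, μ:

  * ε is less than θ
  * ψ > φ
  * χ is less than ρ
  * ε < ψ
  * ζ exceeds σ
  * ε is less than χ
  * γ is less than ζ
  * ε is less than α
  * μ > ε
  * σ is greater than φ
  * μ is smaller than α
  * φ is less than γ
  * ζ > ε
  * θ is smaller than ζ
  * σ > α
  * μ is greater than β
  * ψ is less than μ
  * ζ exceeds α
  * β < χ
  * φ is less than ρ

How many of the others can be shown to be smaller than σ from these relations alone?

The elements the relations force below σ are φ, β, ε, ψ, μ, α — no chain reaches any other.
That is 6.

6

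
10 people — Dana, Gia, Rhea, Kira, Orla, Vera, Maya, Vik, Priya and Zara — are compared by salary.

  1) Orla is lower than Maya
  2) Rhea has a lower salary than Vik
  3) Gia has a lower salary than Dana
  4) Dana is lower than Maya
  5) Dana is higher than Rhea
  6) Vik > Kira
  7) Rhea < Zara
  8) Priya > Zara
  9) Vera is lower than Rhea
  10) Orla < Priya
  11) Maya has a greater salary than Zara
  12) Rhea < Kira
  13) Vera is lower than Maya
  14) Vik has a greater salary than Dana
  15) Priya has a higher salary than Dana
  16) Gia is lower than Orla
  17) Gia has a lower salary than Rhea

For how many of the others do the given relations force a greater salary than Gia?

From Gia the given relations immediately reach Rhea, Orla, Dana.
From those, Zara, Kira, Vik, Priya, Maya — 8 in total.
No other element is forced above Gia by the given relations, so the count is 8.

8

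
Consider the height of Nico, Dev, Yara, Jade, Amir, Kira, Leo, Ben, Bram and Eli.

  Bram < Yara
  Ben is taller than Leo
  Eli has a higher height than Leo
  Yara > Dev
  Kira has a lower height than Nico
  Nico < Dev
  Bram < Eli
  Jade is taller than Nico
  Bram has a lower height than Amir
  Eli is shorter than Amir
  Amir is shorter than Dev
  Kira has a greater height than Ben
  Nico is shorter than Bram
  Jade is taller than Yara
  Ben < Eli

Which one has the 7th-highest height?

Nico

The consecutive relations fix a unique order: Leo < Ben < Kira < Nico < Bram < Eli < Amir < Dev < Yara < Jade.
Counting 7 from the largest end gives Nico.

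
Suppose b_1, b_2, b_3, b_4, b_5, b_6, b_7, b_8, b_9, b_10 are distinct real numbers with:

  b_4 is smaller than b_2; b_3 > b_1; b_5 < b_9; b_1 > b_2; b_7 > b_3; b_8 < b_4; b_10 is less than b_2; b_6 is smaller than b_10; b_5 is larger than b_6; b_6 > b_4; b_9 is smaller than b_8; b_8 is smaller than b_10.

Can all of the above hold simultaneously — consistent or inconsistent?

Chaining the given relations yields b_5 < b_9 < b_8 < b_4 < b_6, so b_5 < b_6. But one relation states b_6 < b_5. These cannot both hold.

inconsistent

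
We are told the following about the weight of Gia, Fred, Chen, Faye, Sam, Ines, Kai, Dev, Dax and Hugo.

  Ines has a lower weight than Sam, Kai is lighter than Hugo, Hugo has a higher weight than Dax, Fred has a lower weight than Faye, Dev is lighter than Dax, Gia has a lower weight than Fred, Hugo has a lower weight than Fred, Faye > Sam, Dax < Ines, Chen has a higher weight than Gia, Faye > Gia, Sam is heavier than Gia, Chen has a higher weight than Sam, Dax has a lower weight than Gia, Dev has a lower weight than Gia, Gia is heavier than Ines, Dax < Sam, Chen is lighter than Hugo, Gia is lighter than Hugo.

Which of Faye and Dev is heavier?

Faye

Dev < Dax and Dax < Ines give Dev < Ines.
Then Ines < Gia extends the chain to Gia.
With Gia < Sam: Dev < Dax < Ines < Gia < Sam.
Then Sam < Chen extends the chain to Chen.
With Chen < Hugo: Dev < Dax < Ines < Gia < Sam < Chen < Hugo.
With Hugo < Fred: Dev < Dax < Ines < Gia < Sam < Chen < Hugo < Fred.
Then Fred < Faye extends the chain to Faye.
So Dev < Faye; Faye is the heavier of the two.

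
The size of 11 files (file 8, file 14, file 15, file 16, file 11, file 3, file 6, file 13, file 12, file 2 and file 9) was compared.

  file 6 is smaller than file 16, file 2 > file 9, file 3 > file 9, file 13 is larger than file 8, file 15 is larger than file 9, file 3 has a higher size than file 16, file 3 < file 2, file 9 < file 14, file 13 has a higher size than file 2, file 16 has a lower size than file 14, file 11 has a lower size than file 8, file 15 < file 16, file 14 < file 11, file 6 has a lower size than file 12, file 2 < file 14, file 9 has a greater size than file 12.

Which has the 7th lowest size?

The consecutive relations fix a unique order: file 6 < file 12 < file 9 < file 15 < file 16 < file 3 < file 2 < file 14 < file 11 < file 8 < file 13.
The 7th smallest is file 2.

file 2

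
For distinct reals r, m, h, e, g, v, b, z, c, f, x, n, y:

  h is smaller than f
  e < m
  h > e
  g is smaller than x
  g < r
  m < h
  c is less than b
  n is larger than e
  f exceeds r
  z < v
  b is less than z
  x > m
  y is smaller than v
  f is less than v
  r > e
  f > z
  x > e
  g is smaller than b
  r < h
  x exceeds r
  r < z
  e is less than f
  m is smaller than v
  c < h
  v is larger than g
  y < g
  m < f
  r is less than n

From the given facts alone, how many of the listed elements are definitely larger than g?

Directly above g: b, r, x, v.
One step further: h, n, z, f (8 so far).
No other element is forced above g by the given relations, so the count is 8.

8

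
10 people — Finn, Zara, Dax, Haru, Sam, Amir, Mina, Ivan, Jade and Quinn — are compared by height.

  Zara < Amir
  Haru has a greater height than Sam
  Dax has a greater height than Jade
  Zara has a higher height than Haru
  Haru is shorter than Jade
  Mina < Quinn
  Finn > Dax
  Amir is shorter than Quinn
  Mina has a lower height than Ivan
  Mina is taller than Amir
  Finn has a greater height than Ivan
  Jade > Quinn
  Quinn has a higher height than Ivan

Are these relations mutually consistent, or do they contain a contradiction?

consistent

The single ordering Sam < Haru < Zara < Amir < Mina < Ivan < Quinn < Jade < Dax < Finn satisfies every listed relation, so no contradiction arises.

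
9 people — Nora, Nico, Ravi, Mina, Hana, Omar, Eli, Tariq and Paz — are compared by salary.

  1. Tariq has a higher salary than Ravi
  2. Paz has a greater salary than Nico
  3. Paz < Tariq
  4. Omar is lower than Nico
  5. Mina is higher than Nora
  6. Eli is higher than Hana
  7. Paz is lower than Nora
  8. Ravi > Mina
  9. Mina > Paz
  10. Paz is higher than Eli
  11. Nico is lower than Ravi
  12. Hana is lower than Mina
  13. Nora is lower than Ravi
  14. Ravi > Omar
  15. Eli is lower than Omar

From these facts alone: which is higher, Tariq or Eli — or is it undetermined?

Tariq

Link the given pairs in sequence: Eli < Omar; Omar < Nico; Nico < Paz; Paz < Nora; Nora < Mina; Mina < Ravi; Ravi < Tariq.
Chaining these gives Eli < Omar < Nico < Paz < Nora < Mina < Ravi < Tariq.
So Tariq is higher.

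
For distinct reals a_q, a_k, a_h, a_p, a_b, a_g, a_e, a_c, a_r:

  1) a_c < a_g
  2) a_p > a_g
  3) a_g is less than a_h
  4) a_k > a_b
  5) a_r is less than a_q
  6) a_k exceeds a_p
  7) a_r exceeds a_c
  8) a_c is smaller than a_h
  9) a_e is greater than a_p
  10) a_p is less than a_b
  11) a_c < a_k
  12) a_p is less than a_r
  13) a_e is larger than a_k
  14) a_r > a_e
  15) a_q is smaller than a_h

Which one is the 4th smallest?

Chaining the given pairs: a_c < a_g < a_p < a_b < a_k < a_e < a_r < a_q < a_h.
The 4th smallest is a_b.

a_b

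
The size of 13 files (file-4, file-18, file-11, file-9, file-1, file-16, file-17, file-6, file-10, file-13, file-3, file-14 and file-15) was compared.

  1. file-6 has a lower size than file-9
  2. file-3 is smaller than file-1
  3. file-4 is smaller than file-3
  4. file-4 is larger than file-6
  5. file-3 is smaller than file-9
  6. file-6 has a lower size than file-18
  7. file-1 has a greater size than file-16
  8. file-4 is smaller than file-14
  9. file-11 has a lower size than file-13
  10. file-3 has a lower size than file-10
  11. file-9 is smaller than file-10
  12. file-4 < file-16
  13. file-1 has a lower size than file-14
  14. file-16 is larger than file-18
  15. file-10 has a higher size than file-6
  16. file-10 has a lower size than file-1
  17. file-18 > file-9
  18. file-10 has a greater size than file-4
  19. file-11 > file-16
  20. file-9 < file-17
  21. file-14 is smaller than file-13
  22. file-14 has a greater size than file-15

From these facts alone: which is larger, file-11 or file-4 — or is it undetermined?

The relevant relations are file-4 < file-3; file-3 < file-9; file-9 < file-18; file-18 < file-16; file-16 < file-11.
Together: file-4 < file-3 < file-9 < file-18 < file-16 < file-11.
So file-11 is larger.

file-11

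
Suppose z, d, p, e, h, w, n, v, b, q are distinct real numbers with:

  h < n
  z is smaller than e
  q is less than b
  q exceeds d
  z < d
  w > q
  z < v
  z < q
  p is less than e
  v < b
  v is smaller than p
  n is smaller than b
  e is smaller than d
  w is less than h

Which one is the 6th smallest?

q

Piecing the relations together gives one ordering: z < v < p < e < d < q < w < h < n < b.
Counting 6 from the smallest end gives q.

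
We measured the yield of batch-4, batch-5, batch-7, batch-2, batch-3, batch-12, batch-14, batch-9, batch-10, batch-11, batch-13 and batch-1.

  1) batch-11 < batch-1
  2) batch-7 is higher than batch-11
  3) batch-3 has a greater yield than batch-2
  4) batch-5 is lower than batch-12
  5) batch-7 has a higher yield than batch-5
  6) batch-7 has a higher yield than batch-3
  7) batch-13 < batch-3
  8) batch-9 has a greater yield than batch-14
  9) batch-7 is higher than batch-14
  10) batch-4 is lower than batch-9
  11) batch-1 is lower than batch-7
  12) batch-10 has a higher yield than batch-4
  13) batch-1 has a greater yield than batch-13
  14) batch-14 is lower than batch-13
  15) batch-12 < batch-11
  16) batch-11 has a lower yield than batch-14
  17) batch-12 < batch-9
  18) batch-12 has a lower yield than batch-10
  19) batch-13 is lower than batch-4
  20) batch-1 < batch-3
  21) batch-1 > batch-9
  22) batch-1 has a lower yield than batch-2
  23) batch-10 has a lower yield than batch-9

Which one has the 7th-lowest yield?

Chaining the given pairs: batch-5 < batch-12 < batch-11 < batch-14 < batch-13 < batch-4 < batch-10 < batch-9 < batch-1 < batch-2 < batch-3 < batch-7.
Counting 7 from the smallest end gives batch-10.

batch-10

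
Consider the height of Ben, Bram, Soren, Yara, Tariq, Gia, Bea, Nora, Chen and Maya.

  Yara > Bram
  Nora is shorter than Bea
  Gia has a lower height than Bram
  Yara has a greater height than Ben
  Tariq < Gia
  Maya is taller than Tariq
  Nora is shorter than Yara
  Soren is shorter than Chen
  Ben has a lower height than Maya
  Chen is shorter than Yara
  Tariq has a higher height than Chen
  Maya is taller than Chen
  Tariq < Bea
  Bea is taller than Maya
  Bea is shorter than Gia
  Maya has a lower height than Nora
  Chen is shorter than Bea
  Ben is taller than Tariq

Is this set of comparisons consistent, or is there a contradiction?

consistent

Every relation is compatible with Soren < Chen < Tariq < Ben < Maya < Nora < Bea < Gia < Bram < Yara; the set is consistent.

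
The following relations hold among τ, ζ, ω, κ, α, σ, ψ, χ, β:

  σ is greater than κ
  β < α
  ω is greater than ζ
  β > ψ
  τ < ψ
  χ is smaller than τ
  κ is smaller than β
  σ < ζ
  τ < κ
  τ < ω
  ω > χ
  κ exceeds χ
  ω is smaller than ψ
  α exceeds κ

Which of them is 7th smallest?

Chaining the given pairs: χ < τ < κ < σ < ζ < ω < ψ < β < α.
Counting 7 from the smallest end gives ψ.

ψ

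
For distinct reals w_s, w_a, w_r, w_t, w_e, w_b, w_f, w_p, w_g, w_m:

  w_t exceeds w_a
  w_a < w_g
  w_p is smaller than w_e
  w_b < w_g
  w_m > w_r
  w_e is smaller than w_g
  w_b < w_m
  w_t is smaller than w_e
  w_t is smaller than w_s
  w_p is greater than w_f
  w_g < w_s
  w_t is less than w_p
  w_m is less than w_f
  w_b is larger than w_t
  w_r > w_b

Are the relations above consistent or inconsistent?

consistent

The single ordering w_a < w_t < w_b < w_r < w_m < w_f < w_p < w_e < w_g < w_s satisfies every listed relation, so no contradiction arises.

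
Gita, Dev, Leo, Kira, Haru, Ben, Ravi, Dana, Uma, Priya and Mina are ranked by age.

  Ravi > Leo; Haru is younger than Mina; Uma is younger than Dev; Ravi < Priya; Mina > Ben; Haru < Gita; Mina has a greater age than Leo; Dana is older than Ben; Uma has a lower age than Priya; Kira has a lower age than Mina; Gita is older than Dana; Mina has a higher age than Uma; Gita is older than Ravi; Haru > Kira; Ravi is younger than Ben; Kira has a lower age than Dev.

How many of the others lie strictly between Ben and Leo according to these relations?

Chaining upward from Leo reaches: Ravi, Priya, Dana, Gita, Mina.
Chaining downward from Ben reaches: Ravi.
Strictly between Leo and Ben are those in both lists: Ravi — 1 element.

1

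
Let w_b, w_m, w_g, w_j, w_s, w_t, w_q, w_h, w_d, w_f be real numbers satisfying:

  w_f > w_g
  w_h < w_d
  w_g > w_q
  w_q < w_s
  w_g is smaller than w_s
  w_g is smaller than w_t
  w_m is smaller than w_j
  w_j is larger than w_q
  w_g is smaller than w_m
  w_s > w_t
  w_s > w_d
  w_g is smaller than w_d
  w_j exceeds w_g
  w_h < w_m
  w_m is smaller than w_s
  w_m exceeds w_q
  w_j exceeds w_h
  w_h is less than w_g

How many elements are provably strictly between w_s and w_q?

The relations place w_q below w_s. An element lies strictly between them when it is forced above w_q and also forced below w_s.
Above w_q: {w_g, w_m, w_f, w_j, w_t, w_d}. Below w_s: {w_h, w_g, w_m, w_t, w_d}.
Intersection: {w_g, w_m, w_t, w_d} — 4.

4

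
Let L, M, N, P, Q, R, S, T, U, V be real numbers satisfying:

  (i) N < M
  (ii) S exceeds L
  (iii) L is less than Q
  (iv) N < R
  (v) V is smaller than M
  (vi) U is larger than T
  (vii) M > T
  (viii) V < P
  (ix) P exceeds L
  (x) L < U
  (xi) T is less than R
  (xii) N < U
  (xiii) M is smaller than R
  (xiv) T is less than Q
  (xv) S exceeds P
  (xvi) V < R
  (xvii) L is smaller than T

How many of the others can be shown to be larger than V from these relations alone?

4

Directly above V: P, M, R.
One step further: S (4 so far).
No other element is forced above V by the given relations, so the count is 4.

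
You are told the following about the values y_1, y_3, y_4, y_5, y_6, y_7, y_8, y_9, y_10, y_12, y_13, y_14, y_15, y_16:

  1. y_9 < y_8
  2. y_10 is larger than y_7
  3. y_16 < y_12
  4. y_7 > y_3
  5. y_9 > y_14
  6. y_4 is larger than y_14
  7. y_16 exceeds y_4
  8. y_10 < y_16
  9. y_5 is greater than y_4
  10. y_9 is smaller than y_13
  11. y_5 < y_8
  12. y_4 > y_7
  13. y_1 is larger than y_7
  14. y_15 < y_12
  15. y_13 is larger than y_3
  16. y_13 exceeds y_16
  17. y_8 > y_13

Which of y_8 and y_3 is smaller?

y_3

Following the relations from y_3: y_3 < y_7 < y_4 < y_16 < y_13 < y_8.
So y_3 < y_8; y_3 is the smaller of the two.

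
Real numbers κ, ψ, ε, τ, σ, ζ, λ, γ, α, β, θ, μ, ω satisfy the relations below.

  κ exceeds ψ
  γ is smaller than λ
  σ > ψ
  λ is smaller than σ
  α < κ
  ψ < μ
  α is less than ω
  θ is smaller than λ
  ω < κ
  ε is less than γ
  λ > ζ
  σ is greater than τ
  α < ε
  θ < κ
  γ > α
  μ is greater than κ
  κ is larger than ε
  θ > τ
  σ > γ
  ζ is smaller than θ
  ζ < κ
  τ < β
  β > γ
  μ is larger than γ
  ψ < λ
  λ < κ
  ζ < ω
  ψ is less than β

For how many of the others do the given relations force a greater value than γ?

From γ the given relations immediately reach β, λ, σ, μ.
From those, κ — 5 in total.
Nothing else is reachable above γ; 5 in all.

5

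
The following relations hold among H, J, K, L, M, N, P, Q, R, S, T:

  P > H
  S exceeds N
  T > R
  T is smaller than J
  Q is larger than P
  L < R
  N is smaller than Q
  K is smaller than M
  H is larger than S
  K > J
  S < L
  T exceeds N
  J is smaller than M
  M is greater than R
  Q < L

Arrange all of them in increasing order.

N < S < H < P < Q < L < R < T < J < K < M

Nothing is placed below N, so it is least; from there N < S; S < H; H < P; P < Q; Q < L; L < R; R < T; T < J; J < K; K < M, each given directly.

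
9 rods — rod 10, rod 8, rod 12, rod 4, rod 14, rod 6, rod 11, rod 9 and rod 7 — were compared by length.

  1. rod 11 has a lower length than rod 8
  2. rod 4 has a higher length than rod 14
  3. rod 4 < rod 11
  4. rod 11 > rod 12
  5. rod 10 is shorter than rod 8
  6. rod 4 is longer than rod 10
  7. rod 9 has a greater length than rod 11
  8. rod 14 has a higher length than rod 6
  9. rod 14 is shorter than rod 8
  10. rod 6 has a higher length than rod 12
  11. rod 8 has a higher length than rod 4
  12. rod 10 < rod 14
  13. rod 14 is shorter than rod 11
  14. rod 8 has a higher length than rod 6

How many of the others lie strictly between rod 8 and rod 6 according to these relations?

The relations place rod 6 below rod 8. An element lies strictly between them when it is forced above rod 6 and also forced below rod 8.
Above rod 6: {rod 14, rod 4, rod 11, rod 9}. Below rod 8: {rod 12, rod 10, rod 14, rod 4, rod 11}.
Intersection: {rod 14, rod 4, rod 11} — 3.

3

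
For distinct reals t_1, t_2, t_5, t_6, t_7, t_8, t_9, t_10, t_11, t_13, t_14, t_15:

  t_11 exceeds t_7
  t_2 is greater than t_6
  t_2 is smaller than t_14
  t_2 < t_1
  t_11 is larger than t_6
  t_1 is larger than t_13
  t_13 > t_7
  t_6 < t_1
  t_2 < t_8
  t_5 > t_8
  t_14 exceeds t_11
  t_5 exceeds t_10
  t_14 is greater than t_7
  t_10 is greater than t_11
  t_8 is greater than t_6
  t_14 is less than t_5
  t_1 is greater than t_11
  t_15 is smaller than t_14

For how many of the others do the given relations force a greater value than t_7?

6

Directly above t_7: t_11, t_13, t_14.
One step further: t_10, t_5, t_1 (6 so far).
Nothing else is reachable above t_7; 6 in all.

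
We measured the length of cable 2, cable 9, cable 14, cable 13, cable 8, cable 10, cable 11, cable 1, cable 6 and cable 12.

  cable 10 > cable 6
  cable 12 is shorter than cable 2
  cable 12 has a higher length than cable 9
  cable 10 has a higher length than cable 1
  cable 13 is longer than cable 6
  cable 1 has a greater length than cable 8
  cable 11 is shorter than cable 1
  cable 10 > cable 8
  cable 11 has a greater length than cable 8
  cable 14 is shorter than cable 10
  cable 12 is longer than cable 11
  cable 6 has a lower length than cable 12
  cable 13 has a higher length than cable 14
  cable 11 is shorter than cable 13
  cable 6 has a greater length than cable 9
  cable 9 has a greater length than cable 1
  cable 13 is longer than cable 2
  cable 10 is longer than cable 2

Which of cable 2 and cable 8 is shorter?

cable 8

Chaining the given relations: cable 8 < cable 1 < cable 9 < cable 6 < cable 12 < cable 2.
So cable 8 < cable 2; cable 8 is the shorter of the two.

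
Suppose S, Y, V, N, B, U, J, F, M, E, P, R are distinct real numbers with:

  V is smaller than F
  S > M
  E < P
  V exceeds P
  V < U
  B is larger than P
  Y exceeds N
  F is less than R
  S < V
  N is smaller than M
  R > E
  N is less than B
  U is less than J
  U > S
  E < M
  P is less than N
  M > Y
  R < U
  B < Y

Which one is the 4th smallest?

B

Chaining the given pairs: E < P < N < B < Y < M < S < V < F < R < U < J.
Counting 4 from the smallest end gives B.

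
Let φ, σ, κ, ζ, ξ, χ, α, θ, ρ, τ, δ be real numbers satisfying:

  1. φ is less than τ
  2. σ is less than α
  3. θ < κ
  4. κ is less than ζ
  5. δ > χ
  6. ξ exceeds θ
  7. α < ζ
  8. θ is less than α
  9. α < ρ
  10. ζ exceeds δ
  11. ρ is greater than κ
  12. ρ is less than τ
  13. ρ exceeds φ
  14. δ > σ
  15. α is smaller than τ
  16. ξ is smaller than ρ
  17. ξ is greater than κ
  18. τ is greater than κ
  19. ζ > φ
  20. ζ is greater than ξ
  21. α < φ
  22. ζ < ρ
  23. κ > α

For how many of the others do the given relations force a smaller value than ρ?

9

The elements the relations force below ρ are θ, σ, χ, α, φ, κ, ξ, δ, ζ — no chain reaches any other.
That is 9.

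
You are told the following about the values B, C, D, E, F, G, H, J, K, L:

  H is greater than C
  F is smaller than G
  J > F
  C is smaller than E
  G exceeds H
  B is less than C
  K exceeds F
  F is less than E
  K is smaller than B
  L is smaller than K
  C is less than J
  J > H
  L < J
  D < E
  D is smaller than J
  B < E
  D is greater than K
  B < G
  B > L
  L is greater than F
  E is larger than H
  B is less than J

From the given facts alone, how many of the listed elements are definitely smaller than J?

7

From J the given relations immediately reach F, L, D, B, C, H.
From those, K — 7 in total.
No other element is forced below J by the given relations, so the count is 7.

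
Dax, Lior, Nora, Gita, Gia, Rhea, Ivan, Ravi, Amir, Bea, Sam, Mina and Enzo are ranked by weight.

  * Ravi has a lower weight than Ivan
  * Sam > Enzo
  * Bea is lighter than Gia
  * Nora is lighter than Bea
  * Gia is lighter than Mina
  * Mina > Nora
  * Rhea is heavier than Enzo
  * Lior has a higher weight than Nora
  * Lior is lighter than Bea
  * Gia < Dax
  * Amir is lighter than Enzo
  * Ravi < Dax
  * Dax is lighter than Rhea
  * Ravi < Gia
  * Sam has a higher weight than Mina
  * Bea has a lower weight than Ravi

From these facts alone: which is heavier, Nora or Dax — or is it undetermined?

Dax

Nora < Lior and Lior < Bea give Nora < Bea.
With Bea < Ravi: Nora < Lior < Bea < Ravi.
With Ravi < Gia: Nora < Lior < Bea < Ravi < Gia.
Then Gia < Dax extends the chain to Dax.
So Dax is heavier.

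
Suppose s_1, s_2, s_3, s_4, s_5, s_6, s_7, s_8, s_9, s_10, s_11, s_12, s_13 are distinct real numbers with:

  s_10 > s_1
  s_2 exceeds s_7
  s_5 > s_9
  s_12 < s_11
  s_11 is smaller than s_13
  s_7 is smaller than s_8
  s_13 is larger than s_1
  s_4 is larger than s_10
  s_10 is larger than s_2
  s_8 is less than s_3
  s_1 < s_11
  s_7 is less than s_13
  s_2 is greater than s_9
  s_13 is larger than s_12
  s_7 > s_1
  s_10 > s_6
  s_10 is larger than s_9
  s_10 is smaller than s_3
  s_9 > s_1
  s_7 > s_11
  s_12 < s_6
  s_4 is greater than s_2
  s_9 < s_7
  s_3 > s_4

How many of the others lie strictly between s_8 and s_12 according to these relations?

Chaining upward from s_12 reaches: s_11, s_7, s_2, s_6, s_10, s_13, s_4, s_3.
Chaining downward from s_8 reaches: s_1, s_9, s_11, s_7.
Strictly between s_12 and s_8 are those in both lists: s_11, s_7 — 2 elements.

2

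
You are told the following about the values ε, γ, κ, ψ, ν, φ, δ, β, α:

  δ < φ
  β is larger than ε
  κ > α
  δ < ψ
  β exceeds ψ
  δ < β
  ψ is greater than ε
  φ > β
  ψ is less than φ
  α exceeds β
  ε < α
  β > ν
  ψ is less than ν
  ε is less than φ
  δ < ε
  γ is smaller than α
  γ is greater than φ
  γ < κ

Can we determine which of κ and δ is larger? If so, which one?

κ

Chaining the given relations: δ < ε < ψ < ν < β < φ < γ < α < κ.
So κ is larger.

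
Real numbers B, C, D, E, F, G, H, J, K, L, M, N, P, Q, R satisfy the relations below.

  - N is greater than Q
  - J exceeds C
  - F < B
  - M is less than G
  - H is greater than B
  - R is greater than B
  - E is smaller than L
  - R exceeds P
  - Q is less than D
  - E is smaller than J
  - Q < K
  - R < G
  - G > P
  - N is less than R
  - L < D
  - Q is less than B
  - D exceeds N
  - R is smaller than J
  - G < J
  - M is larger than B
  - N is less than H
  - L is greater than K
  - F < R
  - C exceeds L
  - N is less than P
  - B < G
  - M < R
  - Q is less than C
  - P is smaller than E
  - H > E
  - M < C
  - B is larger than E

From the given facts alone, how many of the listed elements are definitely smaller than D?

From D the given relations immediately reach Q, N, L.
From those, E, K — 5 in total.
From those, P — 6 in total.
Nothing else is reachable below D; 6 in all.

6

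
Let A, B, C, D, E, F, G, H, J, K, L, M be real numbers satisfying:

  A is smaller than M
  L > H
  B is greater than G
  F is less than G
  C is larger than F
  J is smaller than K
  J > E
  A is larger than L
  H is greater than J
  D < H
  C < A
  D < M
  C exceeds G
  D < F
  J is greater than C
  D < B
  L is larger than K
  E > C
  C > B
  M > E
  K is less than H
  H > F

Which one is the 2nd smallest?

Chaining the given pairs: D < F < G < B < C < E < J < K < H < L < A < M.
Counting 2 from the smallest end gives F.

F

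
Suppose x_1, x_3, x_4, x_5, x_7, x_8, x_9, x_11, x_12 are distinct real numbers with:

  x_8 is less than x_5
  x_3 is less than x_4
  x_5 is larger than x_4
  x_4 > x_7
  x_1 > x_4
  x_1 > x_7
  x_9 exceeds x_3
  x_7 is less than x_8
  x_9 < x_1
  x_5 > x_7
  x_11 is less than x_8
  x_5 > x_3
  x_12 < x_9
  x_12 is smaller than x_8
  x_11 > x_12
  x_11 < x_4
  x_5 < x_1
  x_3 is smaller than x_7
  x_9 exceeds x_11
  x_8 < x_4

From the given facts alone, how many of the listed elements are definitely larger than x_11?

From x_11 the given relations immediately reach x_8, x_9, x_4.
From those, x_5, x_1 — 5 in total.
No other element is forced above x_11 by the given relations, so the count is 5.

5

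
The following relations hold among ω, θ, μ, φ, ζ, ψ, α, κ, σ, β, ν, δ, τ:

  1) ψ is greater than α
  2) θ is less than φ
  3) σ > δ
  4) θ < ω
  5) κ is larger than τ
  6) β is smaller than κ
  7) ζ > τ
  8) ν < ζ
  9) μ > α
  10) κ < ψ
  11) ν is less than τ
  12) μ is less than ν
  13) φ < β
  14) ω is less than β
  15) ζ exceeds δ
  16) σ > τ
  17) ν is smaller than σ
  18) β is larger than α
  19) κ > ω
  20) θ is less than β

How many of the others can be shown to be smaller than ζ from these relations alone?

Directly below ζ: δ, ν, τ.
One step further: μ (4 so far).
One step further: α (5 so far).
Nothing else is reachable below ζ; 5 in all.

5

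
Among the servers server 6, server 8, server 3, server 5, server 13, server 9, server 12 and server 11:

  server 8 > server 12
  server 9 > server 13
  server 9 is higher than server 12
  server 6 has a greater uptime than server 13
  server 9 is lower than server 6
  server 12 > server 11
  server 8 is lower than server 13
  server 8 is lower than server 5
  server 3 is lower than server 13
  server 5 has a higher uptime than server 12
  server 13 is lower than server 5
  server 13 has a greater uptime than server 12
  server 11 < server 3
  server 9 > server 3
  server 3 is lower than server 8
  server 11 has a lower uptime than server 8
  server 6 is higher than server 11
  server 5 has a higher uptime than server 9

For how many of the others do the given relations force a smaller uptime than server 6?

6

From server 6 the given relations immediately reach server 11, server 13, server 9.
From those, server 3, server 12, server 8 — 6 in total.
No other element is forced below server 6 by the given relations, so the count is 6.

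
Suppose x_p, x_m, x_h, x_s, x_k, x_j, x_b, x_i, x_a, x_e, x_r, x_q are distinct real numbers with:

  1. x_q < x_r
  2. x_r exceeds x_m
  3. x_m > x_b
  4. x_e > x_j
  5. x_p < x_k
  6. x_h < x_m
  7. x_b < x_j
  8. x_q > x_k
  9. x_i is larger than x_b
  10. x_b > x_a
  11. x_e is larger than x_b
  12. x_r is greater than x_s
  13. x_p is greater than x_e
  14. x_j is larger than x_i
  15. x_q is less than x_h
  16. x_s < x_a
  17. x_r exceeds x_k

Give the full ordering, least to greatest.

The consecutive links are each given: x_s < x_a; x_a < x_b; x_b < x_i; x_i < x_j; x_j < x_e; x_e < x_p; x_p < x_k; x_k < x_q; x_q < x_h; x_h < x_m; x_m < x_r.

x_s < x_a < x_b < x_i < x_j < x_e < x_p < x_k < x_q < x_h < x_m < x_r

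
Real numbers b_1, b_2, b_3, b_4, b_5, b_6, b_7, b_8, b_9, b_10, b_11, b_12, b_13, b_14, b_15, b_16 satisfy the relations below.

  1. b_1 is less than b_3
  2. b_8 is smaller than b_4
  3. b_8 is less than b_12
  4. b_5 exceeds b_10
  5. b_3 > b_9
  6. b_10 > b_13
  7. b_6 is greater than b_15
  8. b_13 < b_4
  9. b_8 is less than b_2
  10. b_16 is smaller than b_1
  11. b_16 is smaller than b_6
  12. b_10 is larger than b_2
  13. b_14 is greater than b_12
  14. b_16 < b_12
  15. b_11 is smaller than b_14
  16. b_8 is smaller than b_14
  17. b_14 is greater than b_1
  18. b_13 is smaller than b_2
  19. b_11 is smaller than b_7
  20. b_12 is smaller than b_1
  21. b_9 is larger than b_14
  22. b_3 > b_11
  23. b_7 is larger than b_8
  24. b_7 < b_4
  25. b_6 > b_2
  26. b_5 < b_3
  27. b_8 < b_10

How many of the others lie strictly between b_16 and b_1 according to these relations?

The relations place b_16 below b_1. An element lies strictly between them when it is forced above b_16 and also forced below b_1.
Above b_16: {b_12, b_6, b_14, b_9, b_3}. Below b_1: {b_8, b_12}.
Intersection: {b_12} — 1.

1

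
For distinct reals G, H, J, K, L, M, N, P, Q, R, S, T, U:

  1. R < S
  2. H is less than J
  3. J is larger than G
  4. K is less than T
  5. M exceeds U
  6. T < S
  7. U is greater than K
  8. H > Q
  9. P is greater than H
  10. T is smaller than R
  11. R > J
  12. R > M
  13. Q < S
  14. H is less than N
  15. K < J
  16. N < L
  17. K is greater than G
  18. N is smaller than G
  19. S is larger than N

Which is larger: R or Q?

Q < H and H < N give Q < N.
Then N < G extends the chain to G.
With G < K: Q < H < N < G < K.
With K < U: Q < H < N < G < K < U.
Then U < M extends the chain to M.
Then M < R extends the chain to R.
So Q < R; R is the larger of the two.

R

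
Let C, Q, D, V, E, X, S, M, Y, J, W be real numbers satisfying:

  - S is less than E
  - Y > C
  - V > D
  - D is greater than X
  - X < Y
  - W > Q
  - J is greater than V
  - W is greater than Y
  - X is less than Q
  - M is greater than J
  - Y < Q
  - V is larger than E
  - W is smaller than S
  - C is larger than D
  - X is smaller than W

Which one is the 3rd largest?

Piecing the relations together gives one ordering: X < D < C < Y < Q < W < S < E < V < J < M.
The 3rd largest is V.

V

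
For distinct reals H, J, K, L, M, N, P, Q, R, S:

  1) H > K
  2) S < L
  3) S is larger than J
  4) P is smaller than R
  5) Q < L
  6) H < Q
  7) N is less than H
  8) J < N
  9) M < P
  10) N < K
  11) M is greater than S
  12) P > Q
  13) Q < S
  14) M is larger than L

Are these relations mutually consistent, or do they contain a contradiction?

Every relation is compatible with J < N < K < H < Q < S < L < M < P < R; the set is consistent.

consistent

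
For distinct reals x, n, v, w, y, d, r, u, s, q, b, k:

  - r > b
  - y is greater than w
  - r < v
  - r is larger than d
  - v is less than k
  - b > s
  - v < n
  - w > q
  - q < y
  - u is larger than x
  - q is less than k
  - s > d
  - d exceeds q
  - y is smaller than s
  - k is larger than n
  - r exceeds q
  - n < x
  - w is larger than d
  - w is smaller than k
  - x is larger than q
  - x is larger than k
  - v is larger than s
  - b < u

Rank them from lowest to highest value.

Each adjacent pair is fixed by a given relation: q < d; d < w; w < y; y < s; s < b; b < r; r < v; v < n; n < k; k < x; x < u. Chaining them end to end gives the full order.

q < d < w < y < s < b < r < v < n < k < x < u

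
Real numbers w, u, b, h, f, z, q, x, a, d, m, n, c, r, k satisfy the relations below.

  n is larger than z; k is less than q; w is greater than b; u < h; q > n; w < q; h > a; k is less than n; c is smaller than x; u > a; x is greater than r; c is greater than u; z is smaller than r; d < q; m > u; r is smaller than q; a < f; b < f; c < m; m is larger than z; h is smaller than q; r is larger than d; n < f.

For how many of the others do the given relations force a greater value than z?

Directly above z: r, n, m.
One step further: x, f, q (6 so far).
No other element is forced above z by the given relations, so the count is 6.

6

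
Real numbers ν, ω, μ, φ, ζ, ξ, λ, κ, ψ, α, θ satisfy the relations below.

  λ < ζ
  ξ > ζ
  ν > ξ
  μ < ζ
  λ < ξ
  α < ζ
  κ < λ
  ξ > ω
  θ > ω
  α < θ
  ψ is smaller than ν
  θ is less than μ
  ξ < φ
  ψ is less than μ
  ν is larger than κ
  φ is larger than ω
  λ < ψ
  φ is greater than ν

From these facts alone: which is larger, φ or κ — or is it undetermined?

φ

Link the given pairs in sequence: κ < λ; λ < ψ; ψ < μ; μ < ζ; ζ < ξ; ξ < ν; ν < φ.
Chaining these gives κ < λ < ψ < μ < ζ < ξ < ν < φ.
So φ is larger.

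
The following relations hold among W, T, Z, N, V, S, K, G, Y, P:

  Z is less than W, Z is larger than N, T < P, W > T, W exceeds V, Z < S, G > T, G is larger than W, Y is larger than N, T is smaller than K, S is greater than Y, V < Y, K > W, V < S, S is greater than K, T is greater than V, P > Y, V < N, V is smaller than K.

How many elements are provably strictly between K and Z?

1

The relations place Z below K. An element lies strictly between them when it is forced above Z and also forced below K.
Above Z: {W, G, S}. Below K: {V, N, T, W}.
Intersection: {W} — 1.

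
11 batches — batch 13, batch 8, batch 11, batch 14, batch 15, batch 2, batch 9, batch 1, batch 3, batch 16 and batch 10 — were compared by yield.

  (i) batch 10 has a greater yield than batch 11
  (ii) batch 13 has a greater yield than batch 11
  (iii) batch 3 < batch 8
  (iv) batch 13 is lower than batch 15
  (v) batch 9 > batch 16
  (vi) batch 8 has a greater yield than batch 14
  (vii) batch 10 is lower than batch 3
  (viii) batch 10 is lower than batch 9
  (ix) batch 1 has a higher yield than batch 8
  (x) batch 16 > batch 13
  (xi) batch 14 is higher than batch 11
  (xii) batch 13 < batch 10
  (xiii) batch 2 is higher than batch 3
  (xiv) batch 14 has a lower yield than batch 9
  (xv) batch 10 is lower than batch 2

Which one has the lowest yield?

batch 11

Chaining upward from batch 11: directly above it, batch 13, batch 10, batch 14; then batch 15, batch 3, batch 16, batch 9, batch 8, batch 2; then batch 1.
That covers every other element, and nothing is given below batch 11, so batch 11 is the lowest yield.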